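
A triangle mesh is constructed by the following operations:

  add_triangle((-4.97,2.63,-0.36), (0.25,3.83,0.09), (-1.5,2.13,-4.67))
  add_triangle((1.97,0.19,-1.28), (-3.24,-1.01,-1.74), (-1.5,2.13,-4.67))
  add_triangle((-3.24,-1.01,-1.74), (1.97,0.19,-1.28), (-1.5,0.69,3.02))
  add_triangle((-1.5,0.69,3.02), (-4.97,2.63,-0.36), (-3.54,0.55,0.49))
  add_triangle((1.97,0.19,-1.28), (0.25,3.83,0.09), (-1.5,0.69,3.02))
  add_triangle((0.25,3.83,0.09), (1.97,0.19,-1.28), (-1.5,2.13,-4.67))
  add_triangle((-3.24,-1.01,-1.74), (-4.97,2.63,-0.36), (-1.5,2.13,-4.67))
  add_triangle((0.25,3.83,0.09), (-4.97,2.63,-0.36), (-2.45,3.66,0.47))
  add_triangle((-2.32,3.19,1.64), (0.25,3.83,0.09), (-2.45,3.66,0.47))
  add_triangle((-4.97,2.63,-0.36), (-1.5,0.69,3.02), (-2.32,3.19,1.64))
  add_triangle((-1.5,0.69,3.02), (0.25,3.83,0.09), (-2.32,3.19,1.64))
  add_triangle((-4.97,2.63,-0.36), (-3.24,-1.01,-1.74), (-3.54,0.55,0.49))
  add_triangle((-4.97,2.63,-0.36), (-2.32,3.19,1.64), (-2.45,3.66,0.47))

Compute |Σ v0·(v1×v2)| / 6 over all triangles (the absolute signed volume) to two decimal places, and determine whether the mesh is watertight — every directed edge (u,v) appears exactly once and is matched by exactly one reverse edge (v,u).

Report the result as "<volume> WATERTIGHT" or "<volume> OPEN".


Per-triangle v0·(v1×v2)/6:
  t1: +15.0504
  t2: +4.1645
  t3: -0.5853
  t4: +3.3652
  t5: +2.4867
  t6: +7.2420
  t7: +11.9603
  t8: +1.9843
  t9: +2.0665
  t10: +5.2409
  t11: +3.3041
  t12: +3.3345
  t13: +2.4873
Σ = +62.1015 → |volume| = 62.10

Directed edges: 39 total; 3 unmatched, e.g. (-1.5,0.69,3.02)→(-3.24,-1.01,-1.74) → open.

62.10 OPEN


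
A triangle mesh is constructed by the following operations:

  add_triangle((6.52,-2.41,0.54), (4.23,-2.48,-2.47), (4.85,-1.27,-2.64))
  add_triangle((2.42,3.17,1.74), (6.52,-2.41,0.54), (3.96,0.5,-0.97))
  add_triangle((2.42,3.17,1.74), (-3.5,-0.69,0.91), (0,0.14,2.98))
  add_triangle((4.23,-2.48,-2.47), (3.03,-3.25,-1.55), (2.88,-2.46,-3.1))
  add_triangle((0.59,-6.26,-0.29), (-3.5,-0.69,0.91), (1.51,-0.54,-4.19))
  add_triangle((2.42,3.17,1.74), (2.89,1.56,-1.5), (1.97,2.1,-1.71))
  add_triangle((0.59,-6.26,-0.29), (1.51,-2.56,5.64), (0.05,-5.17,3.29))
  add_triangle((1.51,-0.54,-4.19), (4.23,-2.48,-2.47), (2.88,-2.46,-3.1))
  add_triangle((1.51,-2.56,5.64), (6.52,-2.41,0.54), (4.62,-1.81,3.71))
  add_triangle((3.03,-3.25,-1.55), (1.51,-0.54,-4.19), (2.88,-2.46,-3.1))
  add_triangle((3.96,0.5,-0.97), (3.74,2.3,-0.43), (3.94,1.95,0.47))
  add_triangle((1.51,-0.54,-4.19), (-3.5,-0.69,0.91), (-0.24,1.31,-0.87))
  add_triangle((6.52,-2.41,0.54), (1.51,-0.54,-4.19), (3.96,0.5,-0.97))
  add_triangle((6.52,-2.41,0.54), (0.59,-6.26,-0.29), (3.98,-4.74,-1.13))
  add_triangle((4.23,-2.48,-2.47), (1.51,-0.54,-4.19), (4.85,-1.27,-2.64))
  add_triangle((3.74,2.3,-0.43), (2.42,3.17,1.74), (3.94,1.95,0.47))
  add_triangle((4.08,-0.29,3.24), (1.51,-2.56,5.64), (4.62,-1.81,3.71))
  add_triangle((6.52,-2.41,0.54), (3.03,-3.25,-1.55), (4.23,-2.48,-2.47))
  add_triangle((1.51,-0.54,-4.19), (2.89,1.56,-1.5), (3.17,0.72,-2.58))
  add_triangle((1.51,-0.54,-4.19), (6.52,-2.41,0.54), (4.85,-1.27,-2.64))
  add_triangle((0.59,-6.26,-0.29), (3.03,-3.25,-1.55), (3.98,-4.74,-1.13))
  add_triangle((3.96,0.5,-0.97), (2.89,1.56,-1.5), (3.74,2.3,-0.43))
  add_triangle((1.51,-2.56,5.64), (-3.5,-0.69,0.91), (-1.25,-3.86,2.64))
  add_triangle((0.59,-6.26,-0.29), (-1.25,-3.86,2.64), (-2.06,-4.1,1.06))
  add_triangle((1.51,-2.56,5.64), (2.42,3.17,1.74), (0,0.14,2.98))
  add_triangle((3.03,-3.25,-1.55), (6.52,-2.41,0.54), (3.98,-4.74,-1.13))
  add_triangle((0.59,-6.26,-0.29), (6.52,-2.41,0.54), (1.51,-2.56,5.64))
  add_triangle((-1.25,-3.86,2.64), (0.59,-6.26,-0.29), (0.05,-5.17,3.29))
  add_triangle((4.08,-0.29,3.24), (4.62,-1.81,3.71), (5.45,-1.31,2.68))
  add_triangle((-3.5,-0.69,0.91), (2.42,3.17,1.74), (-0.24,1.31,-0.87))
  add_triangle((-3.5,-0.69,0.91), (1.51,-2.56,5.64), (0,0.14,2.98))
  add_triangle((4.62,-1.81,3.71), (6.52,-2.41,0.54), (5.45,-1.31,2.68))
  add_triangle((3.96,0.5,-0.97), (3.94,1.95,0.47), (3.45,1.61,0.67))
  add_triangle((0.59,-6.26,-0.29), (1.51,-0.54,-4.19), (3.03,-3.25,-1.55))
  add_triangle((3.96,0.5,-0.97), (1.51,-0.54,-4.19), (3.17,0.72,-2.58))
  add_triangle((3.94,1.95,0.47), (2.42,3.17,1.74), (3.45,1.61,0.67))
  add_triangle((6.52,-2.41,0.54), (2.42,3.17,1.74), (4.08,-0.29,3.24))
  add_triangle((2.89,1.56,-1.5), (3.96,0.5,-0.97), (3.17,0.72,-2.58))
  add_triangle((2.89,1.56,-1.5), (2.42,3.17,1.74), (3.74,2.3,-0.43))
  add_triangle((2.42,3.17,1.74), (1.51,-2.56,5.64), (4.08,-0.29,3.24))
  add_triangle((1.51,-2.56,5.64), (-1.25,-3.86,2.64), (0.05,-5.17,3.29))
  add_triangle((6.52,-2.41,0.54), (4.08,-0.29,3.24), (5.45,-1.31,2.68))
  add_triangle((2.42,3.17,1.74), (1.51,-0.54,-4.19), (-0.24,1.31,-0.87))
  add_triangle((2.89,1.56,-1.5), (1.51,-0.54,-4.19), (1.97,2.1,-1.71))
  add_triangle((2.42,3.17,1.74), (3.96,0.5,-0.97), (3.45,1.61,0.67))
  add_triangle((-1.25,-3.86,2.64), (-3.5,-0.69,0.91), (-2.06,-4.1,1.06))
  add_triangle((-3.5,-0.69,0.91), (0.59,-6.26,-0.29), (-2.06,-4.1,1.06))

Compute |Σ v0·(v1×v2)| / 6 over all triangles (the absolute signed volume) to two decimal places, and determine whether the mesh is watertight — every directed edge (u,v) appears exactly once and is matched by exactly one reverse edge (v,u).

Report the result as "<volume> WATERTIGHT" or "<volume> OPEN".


220.70 OPEN

Per-triangle v0·(v1×v2)/6:
  t1: +4.6312
  t2: +9.0182
  t3: +4.4877
  t4: +1.5927
  t5: +14.0577
  t6: +2.1131
  t7: +7.2992
  t8: +2.1446
  t9: +6.6251
  t10: +0.1988
  t11: +1.2652
  t12: +3.4623
  t13: +9.1825
  t14: +8.3796
  t15: +3.7167
  t16: +1.5626
  t17: +4.4055
  t18: +4.7345
  t19: +1.0161
  t20: -2.3911
  t21: +2.5717
  t22: +1.3390
  t23: +8.8572
  t24: +5.0903
  t25: +5.7115
  t26: +3.0188
  t27: +36.9458
  t28: +4.6568
  t29: +1.6861
  t30: +3.3405
  t31: +5.4603
  t32: +2.7950
  t33: +0.3401
  t34: +9.7053
  t35: +1.6759
  t36: +0.4276
  t37: +10.7800
  t38: +1.2554
  t39: +0.9508
  t40: +9.7891
  t41: +4.6841
  t42: +0.7283
  t43: +4.1648
  t44: +2.1495
  t45: -1.0562
  t46: +3.8829
  t47: +2.2449
Σ = +220.6973 → |volume| = 220.70

Directed edges: 141 total; 3 unmatched, e.g. (1.97,2.1,-1.71)→(2.42,3.17,1.74) → open.


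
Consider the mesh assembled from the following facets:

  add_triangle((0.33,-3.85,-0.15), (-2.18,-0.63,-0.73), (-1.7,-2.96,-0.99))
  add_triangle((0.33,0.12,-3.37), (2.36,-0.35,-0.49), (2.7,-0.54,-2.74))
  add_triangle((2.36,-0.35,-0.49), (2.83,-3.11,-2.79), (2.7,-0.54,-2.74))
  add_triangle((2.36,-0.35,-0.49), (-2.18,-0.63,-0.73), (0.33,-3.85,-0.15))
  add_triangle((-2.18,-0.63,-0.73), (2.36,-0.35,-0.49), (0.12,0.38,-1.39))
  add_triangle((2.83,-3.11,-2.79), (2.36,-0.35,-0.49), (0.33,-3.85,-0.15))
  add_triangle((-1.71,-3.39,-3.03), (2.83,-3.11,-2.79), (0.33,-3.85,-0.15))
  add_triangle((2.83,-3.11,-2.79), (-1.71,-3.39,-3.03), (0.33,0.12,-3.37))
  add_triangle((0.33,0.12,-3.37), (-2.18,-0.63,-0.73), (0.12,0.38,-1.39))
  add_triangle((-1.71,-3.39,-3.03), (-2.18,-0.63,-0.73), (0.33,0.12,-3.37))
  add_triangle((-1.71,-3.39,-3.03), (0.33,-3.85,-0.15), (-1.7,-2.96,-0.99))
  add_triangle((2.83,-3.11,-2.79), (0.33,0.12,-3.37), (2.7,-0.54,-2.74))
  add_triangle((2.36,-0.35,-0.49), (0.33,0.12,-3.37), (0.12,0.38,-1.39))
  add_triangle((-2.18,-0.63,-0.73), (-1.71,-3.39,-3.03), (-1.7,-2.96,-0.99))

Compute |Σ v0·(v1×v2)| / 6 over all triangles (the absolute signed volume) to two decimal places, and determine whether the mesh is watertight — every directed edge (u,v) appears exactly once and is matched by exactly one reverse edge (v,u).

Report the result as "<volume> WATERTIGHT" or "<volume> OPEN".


32.76 WATERTIGHT

Per-triangle v0·(v1×v2)/6:
  t1: +0.3695
  t2: +0.3261
  t3: +2.1853
  t4: -1.7376
  t5: -0.6969
  t6: +3.2066
  t7: +8.1927
  t8: +8.6405
  t9: +0.4239
  t10: +3.6840
  t11: +2.5101
  t12: +3.4677
  t13: +0.4259
  t14: +1.7615
Σ = +32.7592 → |volume| = 32.76

Directed edges: 42 total, each appears once with its reverse present → watertight.


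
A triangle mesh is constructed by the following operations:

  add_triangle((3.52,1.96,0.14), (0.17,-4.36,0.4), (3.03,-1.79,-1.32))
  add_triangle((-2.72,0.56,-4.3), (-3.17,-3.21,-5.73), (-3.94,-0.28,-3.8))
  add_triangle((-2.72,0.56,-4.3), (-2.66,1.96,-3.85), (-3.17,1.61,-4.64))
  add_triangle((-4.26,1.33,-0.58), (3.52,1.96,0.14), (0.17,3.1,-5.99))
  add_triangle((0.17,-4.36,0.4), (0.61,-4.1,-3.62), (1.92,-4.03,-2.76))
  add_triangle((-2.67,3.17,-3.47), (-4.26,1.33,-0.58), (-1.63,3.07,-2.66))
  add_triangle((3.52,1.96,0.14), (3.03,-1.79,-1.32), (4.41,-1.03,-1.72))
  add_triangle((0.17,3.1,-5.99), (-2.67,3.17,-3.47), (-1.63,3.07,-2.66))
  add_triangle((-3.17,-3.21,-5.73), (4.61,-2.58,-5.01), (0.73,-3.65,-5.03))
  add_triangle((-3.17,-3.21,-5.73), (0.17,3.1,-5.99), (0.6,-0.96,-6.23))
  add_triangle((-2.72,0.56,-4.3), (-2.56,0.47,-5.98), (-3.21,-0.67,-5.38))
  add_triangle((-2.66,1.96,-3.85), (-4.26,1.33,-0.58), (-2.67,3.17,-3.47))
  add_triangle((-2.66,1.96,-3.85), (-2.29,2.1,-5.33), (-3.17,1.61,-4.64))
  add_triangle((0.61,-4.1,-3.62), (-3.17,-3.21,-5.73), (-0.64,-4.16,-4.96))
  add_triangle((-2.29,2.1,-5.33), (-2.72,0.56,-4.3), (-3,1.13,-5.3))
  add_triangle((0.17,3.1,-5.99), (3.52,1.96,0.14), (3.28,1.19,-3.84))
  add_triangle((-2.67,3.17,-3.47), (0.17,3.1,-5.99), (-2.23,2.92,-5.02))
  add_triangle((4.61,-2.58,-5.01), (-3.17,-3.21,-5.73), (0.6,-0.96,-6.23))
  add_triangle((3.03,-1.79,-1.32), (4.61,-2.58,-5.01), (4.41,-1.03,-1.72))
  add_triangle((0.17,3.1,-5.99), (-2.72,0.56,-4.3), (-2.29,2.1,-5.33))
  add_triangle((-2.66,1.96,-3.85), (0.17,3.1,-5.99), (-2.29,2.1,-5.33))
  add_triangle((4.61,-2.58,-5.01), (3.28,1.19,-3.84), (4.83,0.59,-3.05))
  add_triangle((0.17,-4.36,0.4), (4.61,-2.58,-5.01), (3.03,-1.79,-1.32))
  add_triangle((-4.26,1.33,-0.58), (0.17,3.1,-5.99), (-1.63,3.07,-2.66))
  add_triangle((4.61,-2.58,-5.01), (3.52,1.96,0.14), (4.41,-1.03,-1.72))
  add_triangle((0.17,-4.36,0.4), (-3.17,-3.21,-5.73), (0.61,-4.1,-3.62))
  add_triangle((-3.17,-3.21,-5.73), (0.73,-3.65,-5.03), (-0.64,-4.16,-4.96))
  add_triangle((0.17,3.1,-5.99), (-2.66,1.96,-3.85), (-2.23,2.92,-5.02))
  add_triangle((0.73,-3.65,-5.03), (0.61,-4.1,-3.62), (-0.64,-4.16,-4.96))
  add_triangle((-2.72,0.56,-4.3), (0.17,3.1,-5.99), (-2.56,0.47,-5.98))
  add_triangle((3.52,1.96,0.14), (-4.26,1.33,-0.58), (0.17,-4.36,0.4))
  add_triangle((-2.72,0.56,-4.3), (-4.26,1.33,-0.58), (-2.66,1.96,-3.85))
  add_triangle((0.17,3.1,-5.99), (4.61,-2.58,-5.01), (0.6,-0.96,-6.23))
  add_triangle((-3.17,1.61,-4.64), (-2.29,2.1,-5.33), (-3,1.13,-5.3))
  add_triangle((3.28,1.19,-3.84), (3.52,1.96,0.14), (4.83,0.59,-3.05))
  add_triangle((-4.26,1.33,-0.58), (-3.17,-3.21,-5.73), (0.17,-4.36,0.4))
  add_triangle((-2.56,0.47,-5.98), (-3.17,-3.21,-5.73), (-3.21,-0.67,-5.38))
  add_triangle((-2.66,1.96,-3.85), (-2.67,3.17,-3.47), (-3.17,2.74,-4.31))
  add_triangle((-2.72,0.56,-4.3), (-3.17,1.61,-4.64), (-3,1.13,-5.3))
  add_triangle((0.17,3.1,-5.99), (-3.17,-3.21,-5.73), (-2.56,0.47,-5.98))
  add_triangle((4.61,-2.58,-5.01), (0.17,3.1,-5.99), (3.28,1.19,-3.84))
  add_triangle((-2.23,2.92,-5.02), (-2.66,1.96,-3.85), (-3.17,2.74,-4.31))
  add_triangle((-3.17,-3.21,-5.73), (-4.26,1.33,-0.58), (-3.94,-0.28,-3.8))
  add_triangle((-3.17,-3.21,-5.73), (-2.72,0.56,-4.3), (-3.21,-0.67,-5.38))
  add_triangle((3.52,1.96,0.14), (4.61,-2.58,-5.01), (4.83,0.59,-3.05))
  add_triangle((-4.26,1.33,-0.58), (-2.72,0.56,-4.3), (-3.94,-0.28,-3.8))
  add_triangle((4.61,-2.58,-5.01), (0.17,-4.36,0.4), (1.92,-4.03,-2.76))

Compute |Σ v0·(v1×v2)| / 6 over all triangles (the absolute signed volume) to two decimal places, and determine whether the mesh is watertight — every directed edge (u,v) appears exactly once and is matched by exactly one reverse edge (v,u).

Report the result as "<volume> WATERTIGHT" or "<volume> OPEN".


206.76 OPEN

Per-triangle v0·(v1×v2)/6:
  t1: +4.5668
  t2: +4.6082
  t3: -0.0837
  t4: +12.3003
  t5: +4.0954
  t6: +1.6044
  t7: +0.9208
  t8: +2.3405
  t9: +6.6265
  t10: +16.5302
  t11: +1.1583
  t12: +3.2945
  t13: +0.6580
  t14: +0.7168
  t15: -0.0144
  t16: +9.2392
  t17: +2.3648
  t18: +16.9601
  t19: +2.4024
  t20: +2.1907
  t21: +1.7412
  t22: +5.8091
  t23: +6.4225
  t24: -5.4761
  t25: +4.8965
  t26: +11.5393
  t27: +2.9619
  t28: +0.9672
  t29: +1.7192
  t30: +2.9090
  t31: -0.2189
  t32: +3.8676
  t33: +16.4777
  t34: +0.8613
  t35: +3.6799
  t36: +17.3258
  t37: +2.5274
  t38: -0.0776
  t39: +0.3282
  t40: +8.0961
  t41: +12.8195
  t42: +0.4786
  t43: +4.0505
  t44: +0.1012
  t45: +3.3932
  t46: +3.5431
  t47: +3.5345
Σ = +206.7576 → |volume| = 206.76

Directed edges: 141 total; 7 unmatched, e.g. (0.61,-4.1,-3.62)→(1.92,-4.03,-2.76) → open.


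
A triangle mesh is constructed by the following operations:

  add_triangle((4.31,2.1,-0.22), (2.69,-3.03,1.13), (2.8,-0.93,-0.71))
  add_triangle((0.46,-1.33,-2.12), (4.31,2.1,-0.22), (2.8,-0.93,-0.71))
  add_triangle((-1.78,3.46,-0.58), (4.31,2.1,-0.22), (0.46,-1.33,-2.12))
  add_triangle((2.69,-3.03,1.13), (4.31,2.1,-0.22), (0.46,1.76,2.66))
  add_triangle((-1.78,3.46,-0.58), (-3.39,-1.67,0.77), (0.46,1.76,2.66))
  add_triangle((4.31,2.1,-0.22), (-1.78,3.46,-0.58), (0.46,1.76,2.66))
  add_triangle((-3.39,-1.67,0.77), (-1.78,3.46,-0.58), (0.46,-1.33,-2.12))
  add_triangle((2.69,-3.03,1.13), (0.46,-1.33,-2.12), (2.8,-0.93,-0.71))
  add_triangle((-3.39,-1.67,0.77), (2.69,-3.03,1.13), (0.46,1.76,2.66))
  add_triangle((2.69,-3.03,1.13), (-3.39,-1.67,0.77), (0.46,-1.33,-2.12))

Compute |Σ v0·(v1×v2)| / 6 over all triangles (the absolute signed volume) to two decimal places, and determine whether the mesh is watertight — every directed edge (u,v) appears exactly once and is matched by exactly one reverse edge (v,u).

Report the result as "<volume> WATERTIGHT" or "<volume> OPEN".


Per-triangle v0·(v1×v2)/6:
  t1: +3.8568
  t2: +2.8221
  t3: +7.2658
  t4: +9.7654
  t5: +7.6267
  t6: +9.0816
  t7: +5.8044
  t8: +2.9930
  t9: +8.3108
  t10: +6.4907
Σ = +64.0172 → |volume| = 64.02

Directed edges: 30 total, each appears once with its reverse present → watertight.

64.02 WATERTIGHT


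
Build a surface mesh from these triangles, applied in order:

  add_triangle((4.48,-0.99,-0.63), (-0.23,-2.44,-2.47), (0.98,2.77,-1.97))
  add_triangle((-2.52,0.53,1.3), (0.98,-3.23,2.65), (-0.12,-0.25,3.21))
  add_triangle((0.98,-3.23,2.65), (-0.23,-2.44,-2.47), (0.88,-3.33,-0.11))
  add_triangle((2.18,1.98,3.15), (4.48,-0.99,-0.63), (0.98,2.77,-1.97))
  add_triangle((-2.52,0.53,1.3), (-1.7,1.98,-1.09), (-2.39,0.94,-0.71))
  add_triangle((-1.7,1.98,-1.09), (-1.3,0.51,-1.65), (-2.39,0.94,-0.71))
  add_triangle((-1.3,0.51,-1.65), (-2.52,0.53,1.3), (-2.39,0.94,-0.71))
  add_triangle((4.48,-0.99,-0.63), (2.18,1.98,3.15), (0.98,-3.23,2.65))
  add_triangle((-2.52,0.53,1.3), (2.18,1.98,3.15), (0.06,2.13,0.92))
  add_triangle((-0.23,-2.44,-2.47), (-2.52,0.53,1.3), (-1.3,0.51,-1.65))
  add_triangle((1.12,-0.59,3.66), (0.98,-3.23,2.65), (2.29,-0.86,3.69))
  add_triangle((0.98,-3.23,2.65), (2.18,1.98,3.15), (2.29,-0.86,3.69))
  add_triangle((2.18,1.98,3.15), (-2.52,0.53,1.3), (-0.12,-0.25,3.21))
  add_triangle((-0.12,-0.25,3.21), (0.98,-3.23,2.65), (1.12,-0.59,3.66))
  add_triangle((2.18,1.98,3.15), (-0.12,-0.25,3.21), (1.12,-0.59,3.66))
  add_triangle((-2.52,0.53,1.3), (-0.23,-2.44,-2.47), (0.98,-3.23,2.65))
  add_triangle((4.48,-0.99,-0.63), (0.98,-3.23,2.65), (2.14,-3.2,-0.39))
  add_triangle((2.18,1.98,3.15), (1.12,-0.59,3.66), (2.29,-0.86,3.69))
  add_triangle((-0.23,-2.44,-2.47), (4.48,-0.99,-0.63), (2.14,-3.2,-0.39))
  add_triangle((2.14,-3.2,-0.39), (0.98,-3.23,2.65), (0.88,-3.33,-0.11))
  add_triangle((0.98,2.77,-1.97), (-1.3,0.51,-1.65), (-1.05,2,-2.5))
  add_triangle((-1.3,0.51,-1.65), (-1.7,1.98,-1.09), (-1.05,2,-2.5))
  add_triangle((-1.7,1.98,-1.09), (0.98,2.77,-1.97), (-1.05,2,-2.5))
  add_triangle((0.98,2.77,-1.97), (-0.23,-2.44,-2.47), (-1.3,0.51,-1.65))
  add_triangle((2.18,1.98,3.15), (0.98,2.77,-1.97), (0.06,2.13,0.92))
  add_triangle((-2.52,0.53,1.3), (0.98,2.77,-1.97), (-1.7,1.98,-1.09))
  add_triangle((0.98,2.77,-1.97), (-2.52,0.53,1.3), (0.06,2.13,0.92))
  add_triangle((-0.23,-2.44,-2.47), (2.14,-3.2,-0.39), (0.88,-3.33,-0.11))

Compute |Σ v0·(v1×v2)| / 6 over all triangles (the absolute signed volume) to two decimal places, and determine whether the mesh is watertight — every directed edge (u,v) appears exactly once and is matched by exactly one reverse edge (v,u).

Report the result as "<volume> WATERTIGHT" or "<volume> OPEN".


Per-triangle v0·(v1×v2)/6:
  t1: +8.9877
  t2: +3.6334
  t3: +1.1708
  t4: +11.0758
  t5: +0.9627
  t6: +0.6605
  t7: +0.2332
  t8: +12.9017
  t9: +2.8728
  t10: +2.6826
  t11: +1.9573
  t12: -0.7476
  t13: +3.7183
  t14: +1.8570
  t15: +1.8712
  t16: +6.5856
  t17: +5.8770
  t18: +1.9583
  t19: +4.9297
  t20: +2.0003
  t21: +0.3080
  t22: +0.6995
  t23: +1.4524
  t24: +3.2505
  t25: +3.1226
  t26: +1.4607
  t27: +2.5065
  t28: +1.8545
Σ = +89.8429 → |volume| = 89.84

Directed edges: 84 total, each appears once with its reverse present → watertight.

89.84 WATERTIGHT


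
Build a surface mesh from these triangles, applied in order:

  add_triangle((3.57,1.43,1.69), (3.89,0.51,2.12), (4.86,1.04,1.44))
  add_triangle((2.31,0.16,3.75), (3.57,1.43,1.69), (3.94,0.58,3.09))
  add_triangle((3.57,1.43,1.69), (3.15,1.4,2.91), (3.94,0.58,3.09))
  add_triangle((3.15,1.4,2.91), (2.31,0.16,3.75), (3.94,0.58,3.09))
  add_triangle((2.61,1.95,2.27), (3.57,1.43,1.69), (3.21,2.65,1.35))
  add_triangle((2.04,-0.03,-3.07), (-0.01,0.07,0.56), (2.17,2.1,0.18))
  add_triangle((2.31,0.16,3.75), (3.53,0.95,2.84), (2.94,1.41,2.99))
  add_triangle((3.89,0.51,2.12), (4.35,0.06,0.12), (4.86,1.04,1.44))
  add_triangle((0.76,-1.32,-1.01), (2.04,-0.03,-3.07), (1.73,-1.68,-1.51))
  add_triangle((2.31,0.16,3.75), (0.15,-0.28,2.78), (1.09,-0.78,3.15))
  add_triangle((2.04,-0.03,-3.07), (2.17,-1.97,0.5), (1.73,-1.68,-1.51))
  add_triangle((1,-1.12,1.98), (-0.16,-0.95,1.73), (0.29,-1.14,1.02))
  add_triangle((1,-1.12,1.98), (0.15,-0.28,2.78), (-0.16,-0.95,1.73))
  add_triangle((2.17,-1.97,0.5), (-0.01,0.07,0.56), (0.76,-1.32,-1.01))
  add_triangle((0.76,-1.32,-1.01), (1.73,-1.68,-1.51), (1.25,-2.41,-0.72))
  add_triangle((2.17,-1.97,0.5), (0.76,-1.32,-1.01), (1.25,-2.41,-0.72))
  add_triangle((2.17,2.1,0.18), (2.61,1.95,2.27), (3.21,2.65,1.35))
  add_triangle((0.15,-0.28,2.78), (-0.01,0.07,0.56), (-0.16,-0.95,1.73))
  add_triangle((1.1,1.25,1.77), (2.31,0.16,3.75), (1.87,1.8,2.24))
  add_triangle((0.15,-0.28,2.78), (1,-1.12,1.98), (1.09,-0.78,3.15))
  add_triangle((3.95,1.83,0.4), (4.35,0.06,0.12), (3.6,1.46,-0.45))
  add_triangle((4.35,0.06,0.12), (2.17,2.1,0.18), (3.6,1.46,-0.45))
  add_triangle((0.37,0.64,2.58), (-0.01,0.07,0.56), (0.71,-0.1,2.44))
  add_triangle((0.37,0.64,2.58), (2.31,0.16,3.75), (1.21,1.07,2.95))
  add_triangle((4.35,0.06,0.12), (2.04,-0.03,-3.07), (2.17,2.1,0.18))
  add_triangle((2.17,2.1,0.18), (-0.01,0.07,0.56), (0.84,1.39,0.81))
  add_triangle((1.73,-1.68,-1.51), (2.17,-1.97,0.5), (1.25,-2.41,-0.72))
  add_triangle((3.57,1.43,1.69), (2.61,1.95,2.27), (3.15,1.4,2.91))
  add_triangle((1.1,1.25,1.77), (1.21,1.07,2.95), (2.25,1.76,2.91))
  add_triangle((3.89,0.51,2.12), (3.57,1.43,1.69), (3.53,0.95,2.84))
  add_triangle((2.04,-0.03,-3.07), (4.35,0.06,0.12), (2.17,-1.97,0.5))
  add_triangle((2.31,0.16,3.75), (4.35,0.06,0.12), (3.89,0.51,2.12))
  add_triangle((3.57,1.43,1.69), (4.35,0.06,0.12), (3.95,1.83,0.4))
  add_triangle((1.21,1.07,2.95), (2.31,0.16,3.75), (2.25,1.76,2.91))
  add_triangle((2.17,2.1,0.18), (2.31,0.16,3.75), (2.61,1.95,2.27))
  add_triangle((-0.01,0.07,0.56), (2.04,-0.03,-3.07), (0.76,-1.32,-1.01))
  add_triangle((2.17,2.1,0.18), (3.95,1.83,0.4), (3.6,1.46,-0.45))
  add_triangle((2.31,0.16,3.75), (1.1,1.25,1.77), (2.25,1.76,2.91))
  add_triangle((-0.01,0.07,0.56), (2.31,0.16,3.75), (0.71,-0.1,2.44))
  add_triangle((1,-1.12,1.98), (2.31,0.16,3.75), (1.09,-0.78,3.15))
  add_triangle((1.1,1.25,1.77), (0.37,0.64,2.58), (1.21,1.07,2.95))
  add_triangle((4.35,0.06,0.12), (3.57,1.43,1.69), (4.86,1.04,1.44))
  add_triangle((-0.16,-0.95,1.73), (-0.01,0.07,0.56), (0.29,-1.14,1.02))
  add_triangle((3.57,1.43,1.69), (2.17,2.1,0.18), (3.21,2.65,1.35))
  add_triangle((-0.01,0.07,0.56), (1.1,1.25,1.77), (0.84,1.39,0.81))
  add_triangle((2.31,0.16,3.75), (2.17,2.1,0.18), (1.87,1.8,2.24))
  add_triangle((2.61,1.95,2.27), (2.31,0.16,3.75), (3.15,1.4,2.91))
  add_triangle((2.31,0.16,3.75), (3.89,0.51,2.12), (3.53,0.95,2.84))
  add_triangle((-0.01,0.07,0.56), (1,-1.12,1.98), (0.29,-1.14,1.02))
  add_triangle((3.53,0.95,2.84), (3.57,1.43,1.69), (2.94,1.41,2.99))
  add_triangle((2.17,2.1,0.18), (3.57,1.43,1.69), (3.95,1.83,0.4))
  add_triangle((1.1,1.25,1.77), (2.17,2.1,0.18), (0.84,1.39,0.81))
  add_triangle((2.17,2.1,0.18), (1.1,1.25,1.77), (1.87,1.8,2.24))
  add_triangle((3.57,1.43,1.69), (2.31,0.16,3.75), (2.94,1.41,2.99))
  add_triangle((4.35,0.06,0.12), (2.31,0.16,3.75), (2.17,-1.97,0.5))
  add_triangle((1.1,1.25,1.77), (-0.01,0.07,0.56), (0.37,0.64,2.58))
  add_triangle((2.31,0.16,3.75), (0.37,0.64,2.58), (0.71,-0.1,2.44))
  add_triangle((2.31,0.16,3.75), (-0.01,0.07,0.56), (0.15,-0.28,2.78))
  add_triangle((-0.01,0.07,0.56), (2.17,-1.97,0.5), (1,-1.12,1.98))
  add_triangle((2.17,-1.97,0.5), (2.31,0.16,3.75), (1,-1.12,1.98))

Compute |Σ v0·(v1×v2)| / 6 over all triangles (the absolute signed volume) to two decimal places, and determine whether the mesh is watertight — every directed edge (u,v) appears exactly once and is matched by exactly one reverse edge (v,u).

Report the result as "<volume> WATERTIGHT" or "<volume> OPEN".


Per-triangle v0·(v1×v2)/6:
  t1: +0.6870
  t2: -1.0200
  t3: +0.9434
  t4: +1.2437
  t5: +0.9309
  t6: -0.3132
  t7: +0.8583
  t8: +0.9877
  t9: +0.4114
  t10: +0.6811
  t11: +1.3978
  t12: +0.1942
  t13: +0.4291
  t14: +0.1020
  t15: +0.1818
  t16: -0.3169
  t17: +0.1133
  t18: +0.0293
  t19: +0.3495
  t20: +0.2009
  t21: +1.0047
  t22: -0.9472
  t23: +0.0381
  t24: +0.5184
  t25: +4.6869
  t26: -0.0957
  t27: +0.8404
  t28: +0.6785
  t29: +0.1862
  t30: +0.6521
  t31: +4.5515
  t32: +1.0326
  t33: +1.7573
  t34: +0.8907
  t35: -0.8004
  t36: -0.2457
  t37: +0.5924
  t38: -0.3259
  t39: -0.0681
  t40: +0.5146
  t41: +0.1513
  t42: +0.1846
  t43: -0.0488
  t44: +0.5635
  t45: +0.0541
  t46: +1.5525
  t47: +0.6060
  t48: +0.8717
  t49: -0.0831
  t50: +0.6028
  t51: +0.9515
  t52: +0.3007
  t53: +0.1457
  t54: -1.0950
  t55: +5.3858
  t56: +0.0064
  t57: +0.4182
  t58: +0.1335
  t59: -0.0817
  t60: +1.6751
Σ = +35.8478 → |volume| = 35.85

Directed edges: 180 total, each appears once with its reverse present → watertight.

35.85 WATERTIGHT


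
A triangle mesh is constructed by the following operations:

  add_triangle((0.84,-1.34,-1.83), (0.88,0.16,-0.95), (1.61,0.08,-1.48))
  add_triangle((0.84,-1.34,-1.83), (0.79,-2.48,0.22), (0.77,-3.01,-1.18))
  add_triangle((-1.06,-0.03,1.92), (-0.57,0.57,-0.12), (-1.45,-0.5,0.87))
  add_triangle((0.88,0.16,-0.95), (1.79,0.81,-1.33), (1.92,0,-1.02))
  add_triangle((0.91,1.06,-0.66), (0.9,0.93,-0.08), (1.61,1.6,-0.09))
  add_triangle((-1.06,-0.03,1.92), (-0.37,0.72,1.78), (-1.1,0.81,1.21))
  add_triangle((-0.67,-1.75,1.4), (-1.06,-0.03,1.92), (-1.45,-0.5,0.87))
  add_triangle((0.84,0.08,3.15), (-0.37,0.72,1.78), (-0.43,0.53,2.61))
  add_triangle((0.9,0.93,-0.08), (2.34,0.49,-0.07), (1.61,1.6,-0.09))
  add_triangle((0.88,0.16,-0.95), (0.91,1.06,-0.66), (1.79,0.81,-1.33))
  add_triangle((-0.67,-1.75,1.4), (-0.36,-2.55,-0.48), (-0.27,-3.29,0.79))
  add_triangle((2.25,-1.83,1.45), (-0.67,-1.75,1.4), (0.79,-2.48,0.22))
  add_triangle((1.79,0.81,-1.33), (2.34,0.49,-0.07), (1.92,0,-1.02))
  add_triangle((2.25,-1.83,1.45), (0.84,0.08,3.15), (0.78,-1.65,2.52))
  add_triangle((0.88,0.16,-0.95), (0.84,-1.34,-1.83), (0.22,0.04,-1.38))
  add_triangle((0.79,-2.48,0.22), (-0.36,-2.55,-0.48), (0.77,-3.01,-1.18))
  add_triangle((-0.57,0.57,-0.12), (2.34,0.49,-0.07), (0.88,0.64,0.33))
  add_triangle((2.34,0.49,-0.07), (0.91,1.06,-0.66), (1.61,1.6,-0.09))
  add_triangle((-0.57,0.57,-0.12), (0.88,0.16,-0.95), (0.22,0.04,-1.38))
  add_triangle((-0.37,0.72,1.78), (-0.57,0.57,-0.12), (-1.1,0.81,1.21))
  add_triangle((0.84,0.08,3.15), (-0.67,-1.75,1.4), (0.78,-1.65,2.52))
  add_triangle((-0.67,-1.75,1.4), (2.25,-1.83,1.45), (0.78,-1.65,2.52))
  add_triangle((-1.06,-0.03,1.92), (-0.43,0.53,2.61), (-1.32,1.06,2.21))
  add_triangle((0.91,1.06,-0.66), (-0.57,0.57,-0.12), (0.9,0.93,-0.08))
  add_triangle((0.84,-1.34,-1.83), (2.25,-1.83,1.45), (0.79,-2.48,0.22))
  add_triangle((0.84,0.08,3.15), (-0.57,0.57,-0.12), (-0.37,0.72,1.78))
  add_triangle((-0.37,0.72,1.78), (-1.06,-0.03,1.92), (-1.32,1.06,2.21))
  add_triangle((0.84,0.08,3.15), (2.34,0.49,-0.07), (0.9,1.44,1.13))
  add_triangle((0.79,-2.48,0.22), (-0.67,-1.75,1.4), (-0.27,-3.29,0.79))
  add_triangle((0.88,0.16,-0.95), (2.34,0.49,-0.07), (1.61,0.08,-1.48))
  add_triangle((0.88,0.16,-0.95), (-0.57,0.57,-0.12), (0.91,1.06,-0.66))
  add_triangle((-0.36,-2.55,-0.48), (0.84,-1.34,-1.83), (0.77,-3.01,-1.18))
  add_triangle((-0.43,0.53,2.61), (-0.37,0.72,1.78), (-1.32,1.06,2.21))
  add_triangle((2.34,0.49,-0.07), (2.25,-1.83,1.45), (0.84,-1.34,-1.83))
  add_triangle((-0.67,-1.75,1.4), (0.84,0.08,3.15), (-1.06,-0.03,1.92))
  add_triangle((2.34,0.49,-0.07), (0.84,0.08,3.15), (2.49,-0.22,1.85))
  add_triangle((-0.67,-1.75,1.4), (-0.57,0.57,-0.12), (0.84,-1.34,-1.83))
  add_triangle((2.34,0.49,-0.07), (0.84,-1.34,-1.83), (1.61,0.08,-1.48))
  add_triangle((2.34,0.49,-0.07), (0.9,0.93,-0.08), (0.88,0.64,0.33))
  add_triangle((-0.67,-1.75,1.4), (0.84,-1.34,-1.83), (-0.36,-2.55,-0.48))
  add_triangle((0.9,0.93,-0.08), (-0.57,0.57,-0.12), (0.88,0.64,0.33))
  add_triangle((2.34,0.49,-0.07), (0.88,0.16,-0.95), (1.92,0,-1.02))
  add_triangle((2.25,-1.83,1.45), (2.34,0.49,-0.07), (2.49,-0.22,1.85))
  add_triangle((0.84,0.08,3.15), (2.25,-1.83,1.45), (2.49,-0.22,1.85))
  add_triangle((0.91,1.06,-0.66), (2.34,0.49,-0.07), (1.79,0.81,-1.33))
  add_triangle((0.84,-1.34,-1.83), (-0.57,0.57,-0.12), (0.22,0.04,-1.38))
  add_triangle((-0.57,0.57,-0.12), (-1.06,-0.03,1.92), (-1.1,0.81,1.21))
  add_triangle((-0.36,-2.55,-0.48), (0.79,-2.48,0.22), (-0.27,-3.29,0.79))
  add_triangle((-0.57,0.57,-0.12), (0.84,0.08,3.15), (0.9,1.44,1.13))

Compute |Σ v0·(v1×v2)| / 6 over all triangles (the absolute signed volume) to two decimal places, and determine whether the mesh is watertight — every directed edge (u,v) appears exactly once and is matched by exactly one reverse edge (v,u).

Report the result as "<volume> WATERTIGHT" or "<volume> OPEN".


Per-triangle v0·(v1×v2)/6:
  t1: +0.0853
  t2: +0.3992
  t3: +0.2753
  t4: +0.1057
  t5: +0.0046
  t6: +0.2659
  t7: +0.5523
  t8: +0.1933
  t9: -0.0140
  t10: +0.0561
  t11: +0.3963
  t12: +1.5110
  t13: +0.3635
  t14: +1.5709
  t15: +0.2501
  t16: +0.6460
  t17: -0.1202
  t18: +0.2975
  t19: +0.1129
  t20: +0.0991
  t21: +1.0401
  t22: +1.0385
  t23: +0.3723
  t24: +0.0976
  t25: +1.5628
  t26: +0.0635
  t27: -0.2385
  t28: +1.5930
  t29: +0.4254
  t30: +0.0791
  t31: +0.1283
  t32: +0.5330
  t33: +0.1287
  t34: +2.5168
  t35: +1.4305
  t36: +0.8461
  t37: +0.5346
  t38: +0.6655
  t39: +0.1125
  t40: -0.4728
  t41: +0.0641
  t42: -0.1357
  t43: +1.2884
  t44: +1.6957
  t45: +0.3254
  t46: +0.1173
  t47: +0.0902
  t48: +0.6261
  t49: +0.5787
Σ = +24.1579 → |volume| = 24.16

Directed edges: 147 total; 9 unmatched, e.g. (-0.57,0.57,-0.12)→(-1.45,-0.5,0.87) → open.

24.16 OPEN


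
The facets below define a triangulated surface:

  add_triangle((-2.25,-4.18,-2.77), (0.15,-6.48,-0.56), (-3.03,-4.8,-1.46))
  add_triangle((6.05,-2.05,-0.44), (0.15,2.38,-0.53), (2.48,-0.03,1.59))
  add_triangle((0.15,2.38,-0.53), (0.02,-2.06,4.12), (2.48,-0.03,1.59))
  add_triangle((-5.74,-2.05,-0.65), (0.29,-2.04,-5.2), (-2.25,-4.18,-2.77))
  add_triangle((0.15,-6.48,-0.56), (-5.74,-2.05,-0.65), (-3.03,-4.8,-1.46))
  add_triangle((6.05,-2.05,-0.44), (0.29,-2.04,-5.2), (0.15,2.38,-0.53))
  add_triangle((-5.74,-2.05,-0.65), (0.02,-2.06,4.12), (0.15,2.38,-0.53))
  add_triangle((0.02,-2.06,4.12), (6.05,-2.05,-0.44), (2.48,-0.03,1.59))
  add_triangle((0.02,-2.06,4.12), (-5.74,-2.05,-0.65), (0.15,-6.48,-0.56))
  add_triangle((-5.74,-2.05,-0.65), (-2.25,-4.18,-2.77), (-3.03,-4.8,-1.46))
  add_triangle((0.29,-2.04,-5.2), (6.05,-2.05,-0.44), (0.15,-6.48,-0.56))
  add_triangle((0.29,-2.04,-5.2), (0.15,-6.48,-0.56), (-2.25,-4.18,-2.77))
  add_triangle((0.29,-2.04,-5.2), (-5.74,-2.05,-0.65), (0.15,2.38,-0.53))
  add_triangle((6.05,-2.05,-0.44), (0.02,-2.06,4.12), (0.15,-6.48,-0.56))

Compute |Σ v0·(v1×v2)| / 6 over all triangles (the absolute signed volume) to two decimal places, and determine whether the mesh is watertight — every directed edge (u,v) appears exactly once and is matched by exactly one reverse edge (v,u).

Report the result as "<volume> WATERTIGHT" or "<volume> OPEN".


178.00 WATERTIGHT

Per-triangle v0·(v1×v2)/6:
  t1: +5.5225
  t2: +4.7634
  t3: +3.5103
  t4: +11.7448
  t5: +4.9288
  t6: +13.7103
  t7: +8.0828
  t8: +7.0328
  t9: +26.8787
  t10: +5.3383
  t11: +32.4985
  t12: +13.3642
  t13: +12.7680
  t14: +27.8552
Σ = +177.9986 → |volume| = 178.00

Directed edges: 42 total, each appears once with its reverse present → watertight.


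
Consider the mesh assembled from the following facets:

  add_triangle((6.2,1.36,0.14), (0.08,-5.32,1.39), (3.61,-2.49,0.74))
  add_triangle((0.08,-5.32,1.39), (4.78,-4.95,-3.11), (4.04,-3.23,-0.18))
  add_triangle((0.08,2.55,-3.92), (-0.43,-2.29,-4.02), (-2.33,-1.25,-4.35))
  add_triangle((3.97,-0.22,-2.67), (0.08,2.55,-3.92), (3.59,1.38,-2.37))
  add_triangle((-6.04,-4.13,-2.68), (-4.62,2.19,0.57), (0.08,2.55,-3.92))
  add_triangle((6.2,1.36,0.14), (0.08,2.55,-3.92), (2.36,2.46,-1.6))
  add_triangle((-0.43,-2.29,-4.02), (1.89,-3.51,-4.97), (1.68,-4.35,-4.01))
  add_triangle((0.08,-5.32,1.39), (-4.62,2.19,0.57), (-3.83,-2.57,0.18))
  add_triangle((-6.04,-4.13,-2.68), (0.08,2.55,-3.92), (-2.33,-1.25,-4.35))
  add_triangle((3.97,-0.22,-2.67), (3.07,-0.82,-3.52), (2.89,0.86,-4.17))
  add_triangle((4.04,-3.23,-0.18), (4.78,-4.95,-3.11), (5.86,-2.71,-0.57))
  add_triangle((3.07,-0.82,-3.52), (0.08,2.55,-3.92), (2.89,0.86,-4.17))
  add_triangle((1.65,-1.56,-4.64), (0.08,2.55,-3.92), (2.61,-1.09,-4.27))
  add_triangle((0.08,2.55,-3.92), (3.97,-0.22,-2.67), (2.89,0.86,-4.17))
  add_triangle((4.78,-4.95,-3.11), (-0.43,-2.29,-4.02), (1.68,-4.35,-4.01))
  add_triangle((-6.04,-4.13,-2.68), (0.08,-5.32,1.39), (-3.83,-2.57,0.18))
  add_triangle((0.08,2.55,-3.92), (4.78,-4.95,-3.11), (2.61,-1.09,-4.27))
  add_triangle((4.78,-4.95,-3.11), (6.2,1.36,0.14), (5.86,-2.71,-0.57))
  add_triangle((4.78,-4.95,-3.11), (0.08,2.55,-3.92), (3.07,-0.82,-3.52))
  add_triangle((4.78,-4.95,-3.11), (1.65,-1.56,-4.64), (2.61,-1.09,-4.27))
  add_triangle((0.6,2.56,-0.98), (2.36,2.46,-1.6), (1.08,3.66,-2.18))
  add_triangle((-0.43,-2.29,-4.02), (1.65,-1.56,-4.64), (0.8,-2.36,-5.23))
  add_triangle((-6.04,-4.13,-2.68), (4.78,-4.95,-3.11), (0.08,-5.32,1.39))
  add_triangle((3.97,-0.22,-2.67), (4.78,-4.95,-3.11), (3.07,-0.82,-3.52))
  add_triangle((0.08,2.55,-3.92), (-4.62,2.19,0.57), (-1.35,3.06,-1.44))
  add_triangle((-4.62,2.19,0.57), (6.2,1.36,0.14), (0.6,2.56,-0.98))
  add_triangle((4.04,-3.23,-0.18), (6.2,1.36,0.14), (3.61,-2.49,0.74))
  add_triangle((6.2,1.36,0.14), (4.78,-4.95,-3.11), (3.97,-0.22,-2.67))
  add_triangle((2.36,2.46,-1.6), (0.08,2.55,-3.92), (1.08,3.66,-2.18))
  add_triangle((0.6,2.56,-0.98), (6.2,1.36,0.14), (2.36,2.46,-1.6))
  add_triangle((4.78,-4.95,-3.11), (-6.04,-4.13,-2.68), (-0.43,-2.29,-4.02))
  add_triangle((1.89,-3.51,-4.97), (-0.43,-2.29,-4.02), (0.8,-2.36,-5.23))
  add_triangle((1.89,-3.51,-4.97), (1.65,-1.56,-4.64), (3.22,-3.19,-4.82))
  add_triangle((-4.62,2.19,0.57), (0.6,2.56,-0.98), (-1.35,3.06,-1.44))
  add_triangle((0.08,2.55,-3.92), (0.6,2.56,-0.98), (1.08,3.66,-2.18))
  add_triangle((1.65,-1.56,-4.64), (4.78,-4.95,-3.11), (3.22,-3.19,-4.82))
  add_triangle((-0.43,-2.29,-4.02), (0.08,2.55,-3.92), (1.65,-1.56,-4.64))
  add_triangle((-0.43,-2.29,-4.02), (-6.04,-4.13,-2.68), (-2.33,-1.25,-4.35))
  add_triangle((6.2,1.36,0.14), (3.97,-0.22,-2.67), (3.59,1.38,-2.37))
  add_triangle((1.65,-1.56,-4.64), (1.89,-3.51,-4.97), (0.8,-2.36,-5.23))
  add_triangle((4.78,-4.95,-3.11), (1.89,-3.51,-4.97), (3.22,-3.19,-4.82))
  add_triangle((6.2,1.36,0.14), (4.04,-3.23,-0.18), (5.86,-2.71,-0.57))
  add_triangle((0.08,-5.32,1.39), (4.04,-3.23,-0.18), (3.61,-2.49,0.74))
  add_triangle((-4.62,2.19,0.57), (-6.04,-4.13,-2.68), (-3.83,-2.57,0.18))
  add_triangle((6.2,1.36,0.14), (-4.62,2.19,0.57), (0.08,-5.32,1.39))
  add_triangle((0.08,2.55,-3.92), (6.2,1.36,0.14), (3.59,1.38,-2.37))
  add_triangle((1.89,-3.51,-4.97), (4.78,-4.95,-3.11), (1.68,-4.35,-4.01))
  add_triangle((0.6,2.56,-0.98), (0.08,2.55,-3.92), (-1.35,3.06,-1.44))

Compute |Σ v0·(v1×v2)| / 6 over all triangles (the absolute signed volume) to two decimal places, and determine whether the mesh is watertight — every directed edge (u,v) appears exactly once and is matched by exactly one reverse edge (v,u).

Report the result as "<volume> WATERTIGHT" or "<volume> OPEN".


269.12 WATERTIGHT

Per-triangle v0·(v1×v2)/6:
  t1: +1.0759
  t2: +11.3116
  t3: +6.3865
  t4: +4.1142
  t5: +27.8803
  t6: +3.5449
  t7: +2.3924
  t8: +5.9169
  t9: +6.9634
  t10: +1.9397
  t11: +4.0875
  t12: +2.0699
  t13: +3.6163
  t14: +1.1533
  t15: -2.5850
  t16: +10.2352
  t17: +0.4246
  t18: +8.9322
  t19: +4.0761
  t20: +4.2779
  t21: +0.5303
  t22: +0.0960
  t23: +39.5082
  t24: +4.5564
  t25: +4.0849
  t26: +4.9809
  t27: +3.7206
  t28: +13.4783
  t29: +2.4487
  t30: +2.1545
  t31: +21.1695
  t32: +1.6231
  t33: +1.9930
  t34: +1.8304
  t35: +0.4511
  t36: -0.0878
  t37: +6.5158
  t38: +7.9860
  t39: +4.4525
  t40: +1.5643
  t41: +3.8016
  t42: +1.8675
  t43: +3.5599
  t44: +9.9912
  t45: +8.3144
  t46: +4.0129
  t47: +4.1696
  t48: +2.5371
Σ = +269.1247 → |volume| = 269.12

Directed edges: 144 total, each appears once with its reverse present → watertight.


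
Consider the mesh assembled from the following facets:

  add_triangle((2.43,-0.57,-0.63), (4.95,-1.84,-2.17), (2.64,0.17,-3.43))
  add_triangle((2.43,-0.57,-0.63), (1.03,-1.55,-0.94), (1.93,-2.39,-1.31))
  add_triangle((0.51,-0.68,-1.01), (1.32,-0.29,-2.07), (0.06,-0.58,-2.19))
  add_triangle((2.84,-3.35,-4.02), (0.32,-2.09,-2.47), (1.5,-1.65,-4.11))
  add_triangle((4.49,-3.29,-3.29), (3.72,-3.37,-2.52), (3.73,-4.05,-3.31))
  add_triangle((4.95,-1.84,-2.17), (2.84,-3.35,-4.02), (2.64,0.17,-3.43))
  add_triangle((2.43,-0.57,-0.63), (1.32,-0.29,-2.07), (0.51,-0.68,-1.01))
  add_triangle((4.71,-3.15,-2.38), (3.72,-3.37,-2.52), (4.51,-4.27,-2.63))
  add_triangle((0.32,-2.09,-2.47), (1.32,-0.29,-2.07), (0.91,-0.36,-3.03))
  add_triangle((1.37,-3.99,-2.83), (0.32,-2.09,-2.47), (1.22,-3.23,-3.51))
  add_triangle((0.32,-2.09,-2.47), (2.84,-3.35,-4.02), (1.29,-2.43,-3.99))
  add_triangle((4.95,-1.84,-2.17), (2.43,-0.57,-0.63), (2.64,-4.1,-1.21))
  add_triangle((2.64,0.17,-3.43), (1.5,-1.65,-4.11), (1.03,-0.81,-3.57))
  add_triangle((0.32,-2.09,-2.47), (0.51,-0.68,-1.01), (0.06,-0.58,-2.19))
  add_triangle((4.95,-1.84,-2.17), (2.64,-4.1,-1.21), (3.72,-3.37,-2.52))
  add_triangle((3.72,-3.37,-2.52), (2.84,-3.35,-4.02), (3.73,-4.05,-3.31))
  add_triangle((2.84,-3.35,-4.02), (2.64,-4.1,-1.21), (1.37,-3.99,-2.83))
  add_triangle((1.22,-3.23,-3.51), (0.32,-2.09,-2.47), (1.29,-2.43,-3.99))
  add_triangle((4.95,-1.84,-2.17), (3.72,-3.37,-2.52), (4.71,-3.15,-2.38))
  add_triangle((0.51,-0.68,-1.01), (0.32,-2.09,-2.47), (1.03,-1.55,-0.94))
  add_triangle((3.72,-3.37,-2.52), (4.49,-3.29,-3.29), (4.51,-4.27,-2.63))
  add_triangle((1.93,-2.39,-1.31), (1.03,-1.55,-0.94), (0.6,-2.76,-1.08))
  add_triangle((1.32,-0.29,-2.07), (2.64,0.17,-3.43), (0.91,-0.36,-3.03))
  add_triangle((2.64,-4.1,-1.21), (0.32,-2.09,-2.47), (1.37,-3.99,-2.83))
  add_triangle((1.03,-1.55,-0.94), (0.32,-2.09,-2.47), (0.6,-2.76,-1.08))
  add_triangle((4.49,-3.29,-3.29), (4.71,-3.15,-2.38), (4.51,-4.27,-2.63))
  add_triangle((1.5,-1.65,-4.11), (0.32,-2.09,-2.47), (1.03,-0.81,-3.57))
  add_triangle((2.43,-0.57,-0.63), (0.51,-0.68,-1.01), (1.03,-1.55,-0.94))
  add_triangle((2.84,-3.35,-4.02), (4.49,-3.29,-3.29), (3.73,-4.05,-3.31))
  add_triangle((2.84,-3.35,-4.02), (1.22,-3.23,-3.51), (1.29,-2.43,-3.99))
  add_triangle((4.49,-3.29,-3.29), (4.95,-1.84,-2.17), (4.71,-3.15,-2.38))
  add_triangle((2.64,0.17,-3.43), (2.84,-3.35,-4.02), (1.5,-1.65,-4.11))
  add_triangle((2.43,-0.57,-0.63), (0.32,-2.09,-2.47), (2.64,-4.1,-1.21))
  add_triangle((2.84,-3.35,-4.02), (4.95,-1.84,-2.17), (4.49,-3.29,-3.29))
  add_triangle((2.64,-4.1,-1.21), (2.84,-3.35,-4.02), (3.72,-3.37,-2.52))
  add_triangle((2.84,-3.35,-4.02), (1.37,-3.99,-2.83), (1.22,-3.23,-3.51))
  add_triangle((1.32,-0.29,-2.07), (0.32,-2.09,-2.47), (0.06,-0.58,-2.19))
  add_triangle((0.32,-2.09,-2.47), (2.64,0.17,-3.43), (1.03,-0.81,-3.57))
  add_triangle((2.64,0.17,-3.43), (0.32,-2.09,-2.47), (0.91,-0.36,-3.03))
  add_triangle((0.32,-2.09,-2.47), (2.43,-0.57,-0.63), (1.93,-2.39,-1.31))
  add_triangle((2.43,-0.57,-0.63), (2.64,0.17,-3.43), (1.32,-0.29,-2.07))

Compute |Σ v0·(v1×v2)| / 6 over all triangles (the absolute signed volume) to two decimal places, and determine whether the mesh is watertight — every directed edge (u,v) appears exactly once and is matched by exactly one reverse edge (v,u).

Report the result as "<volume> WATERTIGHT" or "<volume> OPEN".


24.43 OPEN

Per-triangle v0·(v1×v2)/6:
  t1: +1.0383
  t2: -0.0990
  t3: -0.2357
  t4: +1.7244
  t5: +0.4809
  t6: +6.9376
  t7: -0.3991
  t8: -0.3870
  t9: -0.6429
  t10: +0.3952
  t11: -0.8869
  t12: +1.1054
  t13: +0.8818
  t14: -0.2148
  t15: +2.2015
  t16: -0.4945
  t17: +3.2551
  t18: +0.3808
  t19: -0.5097
  t20: -0.1831
  t21: +0.1766
  t22: -0.0969
  t23: -0.2395
  t24: -0.3603
  t25: -0.5473
  t26: +0.9259
  t27: +0.4536
  t28: -0.3124
  t29: +1.3630
  t30: +1.0678
  t31: +1.1041
  t32: +3.1057
  t33: -2.9361
  t34: +1.2094
  t35: +2.4989
  t36: +1.2485
  t37: +0.6858
  t38: -1.2805
  t39: +1.3375
  t40: +1.2122
  t41: -0.5305
Σ = +24.4340 → |volume| = 24.43

Directed edges: 123 total; 3 unmatched, e.g. (0.6,-2.76,-1.08)→(1.93,-2.39,-1.31) → open.


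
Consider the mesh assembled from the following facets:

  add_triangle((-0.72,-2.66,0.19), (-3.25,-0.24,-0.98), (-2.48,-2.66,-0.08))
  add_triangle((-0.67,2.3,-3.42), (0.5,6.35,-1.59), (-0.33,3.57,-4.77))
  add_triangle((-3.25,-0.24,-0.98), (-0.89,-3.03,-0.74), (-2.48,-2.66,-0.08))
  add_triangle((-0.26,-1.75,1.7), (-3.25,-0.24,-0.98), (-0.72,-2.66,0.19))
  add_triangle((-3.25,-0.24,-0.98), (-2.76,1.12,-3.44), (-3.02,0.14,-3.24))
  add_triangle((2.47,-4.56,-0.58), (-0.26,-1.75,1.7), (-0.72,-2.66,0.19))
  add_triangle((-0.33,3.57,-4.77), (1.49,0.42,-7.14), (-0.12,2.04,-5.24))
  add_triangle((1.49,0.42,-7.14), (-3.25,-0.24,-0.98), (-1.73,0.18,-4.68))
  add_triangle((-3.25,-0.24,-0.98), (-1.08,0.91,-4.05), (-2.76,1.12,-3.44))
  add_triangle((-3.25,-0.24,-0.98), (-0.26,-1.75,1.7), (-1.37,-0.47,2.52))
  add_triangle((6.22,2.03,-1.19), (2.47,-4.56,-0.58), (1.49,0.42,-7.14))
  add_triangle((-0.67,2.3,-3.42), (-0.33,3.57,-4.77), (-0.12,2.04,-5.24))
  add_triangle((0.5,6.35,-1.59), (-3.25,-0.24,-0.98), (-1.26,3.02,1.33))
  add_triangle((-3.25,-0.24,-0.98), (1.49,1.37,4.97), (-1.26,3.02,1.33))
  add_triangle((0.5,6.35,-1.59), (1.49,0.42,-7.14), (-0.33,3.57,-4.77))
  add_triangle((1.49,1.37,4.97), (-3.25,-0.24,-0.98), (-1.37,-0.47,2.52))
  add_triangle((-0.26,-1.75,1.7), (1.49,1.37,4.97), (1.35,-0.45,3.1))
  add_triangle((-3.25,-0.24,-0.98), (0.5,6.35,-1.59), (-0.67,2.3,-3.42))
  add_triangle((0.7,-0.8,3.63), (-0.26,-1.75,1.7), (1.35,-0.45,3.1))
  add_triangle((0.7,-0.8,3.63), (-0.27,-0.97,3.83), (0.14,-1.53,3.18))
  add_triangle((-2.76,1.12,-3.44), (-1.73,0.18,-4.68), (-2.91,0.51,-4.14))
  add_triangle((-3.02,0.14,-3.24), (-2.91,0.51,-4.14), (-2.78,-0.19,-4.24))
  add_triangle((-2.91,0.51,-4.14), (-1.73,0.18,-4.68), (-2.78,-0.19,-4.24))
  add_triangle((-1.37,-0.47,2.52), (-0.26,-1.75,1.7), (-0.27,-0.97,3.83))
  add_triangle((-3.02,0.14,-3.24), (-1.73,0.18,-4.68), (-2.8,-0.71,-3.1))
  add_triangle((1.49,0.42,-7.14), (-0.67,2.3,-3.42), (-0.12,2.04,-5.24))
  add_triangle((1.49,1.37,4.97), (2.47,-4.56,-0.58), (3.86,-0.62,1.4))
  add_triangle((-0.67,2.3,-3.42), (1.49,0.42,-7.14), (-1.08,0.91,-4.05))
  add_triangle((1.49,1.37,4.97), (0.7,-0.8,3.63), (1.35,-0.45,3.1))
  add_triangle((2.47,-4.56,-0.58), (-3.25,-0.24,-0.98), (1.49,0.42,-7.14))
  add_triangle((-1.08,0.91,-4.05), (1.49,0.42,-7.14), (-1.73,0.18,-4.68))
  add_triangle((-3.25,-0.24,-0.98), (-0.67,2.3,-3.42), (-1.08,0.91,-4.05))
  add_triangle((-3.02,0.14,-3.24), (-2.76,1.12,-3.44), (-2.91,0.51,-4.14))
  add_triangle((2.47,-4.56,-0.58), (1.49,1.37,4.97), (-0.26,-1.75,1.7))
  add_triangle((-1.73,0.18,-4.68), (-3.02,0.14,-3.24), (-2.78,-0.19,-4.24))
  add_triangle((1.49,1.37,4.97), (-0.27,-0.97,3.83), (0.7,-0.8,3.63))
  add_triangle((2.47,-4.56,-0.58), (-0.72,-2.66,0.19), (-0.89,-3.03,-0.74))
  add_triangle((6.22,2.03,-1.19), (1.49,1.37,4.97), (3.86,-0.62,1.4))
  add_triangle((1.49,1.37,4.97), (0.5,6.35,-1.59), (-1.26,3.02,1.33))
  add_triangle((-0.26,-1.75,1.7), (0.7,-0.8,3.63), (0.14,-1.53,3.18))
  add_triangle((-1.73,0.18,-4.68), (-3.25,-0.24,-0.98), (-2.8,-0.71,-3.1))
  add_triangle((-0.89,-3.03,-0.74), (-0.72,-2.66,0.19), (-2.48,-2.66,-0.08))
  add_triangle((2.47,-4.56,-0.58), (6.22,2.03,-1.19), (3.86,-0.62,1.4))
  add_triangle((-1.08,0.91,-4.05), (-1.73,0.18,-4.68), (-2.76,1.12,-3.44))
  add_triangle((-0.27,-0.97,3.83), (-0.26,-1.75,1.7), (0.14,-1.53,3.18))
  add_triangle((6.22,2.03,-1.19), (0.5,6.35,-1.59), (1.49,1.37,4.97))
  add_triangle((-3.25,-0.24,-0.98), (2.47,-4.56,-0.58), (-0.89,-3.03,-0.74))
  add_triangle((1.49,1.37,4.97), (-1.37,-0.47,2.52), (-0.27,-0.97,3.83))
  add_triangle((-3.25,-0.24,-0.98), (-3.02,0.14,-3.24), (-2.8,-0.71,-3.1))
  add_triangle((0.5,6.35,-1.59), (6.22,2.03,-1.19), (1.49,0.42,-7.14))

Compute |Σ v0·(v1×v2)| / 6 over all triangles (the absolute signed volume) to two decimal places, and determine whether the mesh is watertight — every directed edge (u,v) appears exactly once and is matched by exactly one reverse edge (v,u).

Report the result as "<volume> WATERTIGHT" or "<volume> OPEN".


Per-triangle v0·(v1×v2)/6:
  t1: -0.3968
  t2: +1.6520
  t3: +1.7050
  t4: +2.1295
  t5: +1.1575
  t6: +2.6723
  t7: +2.0187
  t8: +0.5669
  t9: -1.2725
  t10: +2.3945
  t11: +38.1258
  t12: +0.6984
  t13: +8.7826
  t14: +6.4560
  t15: +10.5264
  t16: +2.9050
  t17: -1.6047
  t18: +8.7888
  t19: +0.5430
  t20: +0.4699
  t21: +0.6556
  t22: +0.4008
  t23: +0.7117
  t24: +1.0193
  t25: +1.1985
  t26: -0.1793
  t27: +10.3361
  t28: +3.7022
  t29: +1.0469
  t30: +19.7178
  t31: +2.3820
  t32: +3.0145
  t33: +0.4179
  t34: +7.6640
  t35: -0.5164
  t36: +1.4638
  t37: +1.5987
  t38: +12.1996
  t39: +11.4736
  t40: +0.0989
  t41: -1.5095
  t42: +0.7379
  t43: +12.1055
  t44: +1.1970
  t45: +0.3716
  t46: +35.0732
  t47: +0.9156
  t48: +2.1984
  t49: +1.0785
  t50: +44.0680
Σ = +262.9608 → |volume| = 262.96

Directed edges: 150 total, each appears once with its reverse present → watertight.

262.96 WATERTIGHT
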